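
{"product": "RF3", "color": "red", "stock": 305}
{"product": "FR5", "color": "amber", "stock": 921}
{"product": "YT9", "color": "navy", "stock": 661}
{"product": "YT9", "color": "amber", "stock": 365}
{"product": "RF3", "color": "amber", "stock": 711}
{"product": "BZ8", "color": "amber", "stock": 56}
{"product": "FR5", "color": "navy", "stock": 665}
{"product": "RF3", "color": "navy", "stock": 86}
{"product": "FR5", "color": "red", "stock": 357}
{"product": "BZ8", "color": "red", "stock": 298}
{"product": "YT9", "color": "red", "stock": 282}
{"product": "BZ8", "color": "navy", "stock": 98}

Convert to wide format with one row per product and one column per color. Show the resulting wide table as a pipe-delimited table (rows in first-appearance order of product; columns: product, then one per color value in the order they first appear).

Columns: product plus the 3 distinct color values (red, amber, navy).
For example, row RF3 column red takes stock=305 from the long row (RF3, red).

| product | red | amber | navy |
| RF3 | 305 | 711 | 86 |
| FR5 | 357 | 921 | 665 |
| YT9 | 282 | 365 | 661 |
| BZ8 | 298 | 56 | 98 |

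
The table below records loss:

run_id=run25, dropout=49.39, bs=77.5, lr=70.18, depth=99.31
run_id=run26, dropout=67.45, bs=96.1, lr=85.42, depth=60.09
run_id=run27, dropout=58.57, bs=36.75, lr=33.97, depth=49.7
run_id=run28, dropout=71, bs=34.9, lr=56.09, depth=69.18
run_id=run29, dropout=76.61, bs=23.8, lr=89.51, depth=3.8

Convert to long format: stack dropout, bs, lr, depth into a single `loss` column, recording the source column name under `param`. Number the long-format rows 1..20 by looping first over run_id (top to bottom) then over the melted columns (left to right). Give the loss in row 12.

20 rows total (5 × 4). Row 12: index ⌊(12-1)/4⌋ = 2 into run_id → run27; (12-1) mod 4 = 3 into the melted columns → depth.
So row 12 is (run27, depth, 49.7); loss = 49.7.

49.7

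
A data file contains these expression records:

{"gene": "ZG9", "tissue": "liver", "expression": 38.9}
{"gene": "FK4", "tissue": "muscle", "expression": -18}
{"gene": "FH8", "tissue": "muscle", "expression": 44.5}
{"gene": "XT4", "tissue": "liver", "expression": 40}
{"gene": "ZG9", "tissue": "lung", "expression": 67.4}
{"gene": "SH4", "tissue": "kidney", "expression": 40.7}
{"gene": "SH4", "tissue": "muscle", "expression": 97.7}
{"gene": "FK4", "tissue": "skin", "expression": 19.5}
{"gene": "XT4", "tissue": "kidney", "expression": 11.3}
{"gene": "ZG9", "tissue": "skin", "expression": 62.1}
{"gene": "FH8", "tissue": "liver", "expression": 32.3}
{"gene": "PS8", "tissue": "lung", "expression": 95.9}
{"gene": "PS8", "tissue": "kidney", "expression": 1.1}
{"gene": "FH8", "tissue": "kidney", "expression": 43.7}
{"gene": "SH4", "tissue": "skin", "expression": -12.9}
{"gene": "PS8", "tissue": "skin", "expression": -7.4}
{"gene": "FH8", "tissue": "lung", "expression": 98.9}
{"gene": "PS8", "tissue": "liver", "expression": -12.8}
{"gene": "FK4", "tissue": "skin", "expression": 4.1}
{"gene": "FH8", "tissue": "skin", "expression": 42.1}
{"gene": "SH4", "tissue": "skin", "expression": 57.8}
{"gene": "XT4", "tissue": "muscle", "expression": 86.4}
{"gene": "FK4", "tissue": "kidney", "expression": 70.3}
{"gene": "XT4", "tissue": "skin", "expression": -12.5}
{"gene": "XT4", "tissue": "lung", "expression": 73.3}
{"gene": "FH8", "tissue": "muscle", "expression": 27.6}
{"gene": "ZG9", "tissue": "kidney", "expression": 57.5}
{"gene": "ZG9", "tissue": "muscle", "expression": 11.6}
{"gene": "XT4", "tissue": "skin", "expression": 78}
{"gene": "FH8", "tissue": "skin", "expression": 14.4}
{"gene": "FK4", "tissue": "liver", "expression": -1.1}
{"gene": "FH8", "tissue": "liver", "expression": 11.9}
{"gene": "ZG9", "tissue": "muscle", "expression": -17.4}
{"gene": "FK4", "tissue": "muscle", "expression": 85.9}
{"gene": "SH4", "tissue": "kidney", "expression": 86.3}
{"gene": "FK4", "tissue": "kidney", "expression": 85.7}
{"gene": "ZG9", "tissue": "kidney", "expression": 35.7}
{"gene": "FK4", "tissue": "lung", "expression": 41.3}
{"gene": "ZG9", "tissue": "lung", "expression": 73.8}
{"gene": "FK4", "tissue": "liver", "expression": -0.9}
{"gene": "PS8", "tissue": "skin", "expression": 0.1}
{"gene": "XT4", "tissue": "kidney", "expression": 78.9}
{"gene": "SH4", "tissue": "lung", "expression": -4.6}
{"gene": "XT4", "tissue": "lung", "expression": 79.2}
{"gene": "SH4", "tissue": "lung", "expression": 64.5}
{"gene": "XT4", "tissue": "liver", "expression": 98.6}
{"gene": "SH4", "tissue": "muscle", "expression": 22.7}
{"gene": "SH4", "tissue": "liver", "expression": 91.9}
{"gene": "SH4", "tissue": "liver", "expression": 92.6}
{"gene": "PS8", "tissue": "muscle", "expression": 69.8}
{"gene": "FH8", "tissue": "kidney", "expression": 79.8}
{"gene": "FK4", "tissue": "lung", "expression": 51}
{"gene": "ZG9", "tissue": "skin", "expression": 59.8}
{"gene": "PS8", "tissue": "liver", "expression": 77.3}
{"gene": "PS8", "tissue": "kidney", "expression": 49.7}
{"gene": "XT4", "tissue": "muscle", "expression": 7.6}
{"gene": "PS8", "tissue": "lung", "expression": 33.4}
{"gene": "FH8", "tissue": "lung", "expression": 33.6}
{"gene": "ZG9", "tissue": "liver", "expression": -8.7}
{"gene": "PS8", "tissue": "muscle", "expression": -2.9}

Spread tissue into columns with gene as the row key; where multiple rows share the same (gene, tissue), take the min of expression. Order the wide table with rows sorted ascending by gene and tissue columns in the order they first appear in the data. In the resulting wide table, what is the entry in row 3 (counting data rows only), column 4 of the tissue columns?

With rows sorted ascending by gene, row 3 is gene=PS8. tissue columns in first-appearance order: liver, muscle, lung, kidney, skin; column 4 is kidney.
Long rows with gene=PS8, tissue=kidney: min(1.1, 49.7) = 1.1.

1.1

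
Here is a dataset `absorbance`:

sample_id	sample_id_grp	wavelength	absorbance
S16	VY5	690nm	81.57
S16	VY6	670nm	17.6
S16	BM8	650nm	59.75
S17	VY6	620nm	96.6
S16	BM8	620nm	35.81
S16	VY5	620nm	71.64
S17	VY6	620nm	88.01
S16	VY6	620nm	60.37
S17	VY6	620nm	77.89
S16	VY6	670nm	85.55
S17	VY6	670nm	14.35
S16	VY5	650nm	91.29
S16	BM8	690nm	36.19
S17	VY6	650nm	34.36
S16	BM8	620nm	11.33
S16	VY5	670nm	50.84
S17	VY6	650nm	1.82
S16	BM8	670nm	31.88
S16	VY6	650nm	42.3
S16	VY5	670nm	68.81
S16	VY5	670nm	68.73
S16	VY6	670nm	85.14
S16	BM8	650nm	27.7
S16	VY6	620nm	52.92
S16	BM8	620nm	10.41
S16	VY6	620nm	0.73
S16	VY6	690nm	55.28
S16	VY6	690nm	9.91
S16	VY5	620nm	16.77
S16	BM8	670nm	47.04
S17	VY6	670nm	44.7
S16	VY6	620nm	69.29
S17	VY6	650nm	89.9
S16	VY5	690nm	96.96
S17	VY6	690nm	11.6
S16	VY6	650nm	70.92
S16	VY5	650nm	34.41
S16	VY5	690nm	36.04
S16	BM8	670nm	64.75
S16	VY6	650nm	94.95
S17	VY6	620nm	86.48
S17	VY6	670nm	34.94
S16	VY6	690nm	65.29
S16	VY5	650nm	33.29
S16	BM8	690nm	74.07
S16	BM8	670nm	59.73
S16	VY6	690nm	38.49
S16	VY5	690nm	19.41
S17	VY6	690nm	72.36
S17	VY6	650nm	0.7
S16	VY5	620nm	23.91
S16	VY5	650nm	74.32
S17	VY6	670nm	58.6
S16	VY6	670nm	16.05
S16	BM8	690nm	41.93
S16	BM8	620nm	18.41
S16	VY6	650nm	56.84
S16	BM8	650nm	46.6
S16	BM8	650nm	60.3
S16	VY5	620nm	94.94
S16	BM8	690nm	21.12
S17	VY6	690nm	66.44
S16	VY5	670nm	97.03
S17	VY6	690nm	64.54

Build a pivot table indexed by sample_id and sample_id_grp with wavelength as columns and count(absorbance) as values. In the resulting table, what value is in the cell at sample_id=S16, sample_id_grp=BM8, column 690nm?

4

Rows with sample_id=S16, sample_id_grp=BM8 and wavelength=690nm: absorbance values are 36.19, 74.07, 41.93, 21.12.
4 rows match — count = 4.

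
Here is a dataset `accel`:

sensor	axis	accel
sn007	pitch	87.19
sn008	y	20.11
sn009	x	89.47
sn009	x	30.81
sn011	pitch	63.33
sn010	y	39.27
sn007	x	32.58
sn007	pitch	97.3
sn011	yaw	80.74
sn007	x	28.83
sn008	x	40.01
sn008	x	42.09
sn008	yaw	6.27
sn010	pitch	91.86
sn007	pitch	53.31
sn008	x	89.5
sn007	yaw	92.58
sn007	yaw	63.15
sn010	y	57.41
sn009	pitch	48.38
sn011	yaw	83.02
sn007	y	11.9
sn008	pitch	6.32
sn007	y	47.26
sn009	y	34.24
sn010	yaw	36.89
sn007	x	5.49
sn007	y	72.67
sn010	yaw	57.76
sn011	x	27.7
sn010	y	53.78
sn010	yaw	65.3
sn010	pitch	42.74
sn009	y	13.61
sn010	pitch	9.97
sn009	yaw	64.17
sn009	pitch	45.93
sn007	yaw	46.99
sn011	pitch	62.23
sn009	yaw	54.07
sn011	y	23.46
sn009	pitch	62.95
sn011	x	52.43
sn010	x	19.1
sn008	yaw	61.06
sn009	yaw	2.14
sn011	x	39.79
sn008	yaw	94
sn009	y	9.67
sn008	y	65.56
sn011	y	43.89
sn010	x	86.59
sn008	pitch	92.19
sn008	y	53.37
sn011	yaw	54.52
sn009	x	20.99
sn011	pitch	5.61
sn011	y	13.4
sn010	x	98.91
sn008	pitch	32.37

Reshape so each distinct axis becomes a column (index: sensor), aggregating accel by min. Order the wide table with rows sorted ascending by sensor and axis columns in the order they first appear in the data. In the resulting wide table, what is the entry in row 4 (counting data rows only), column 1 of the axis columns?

With rows sorted ascending by sensor, row 4 is sensor=sn010. axis columns in first-appearance order: pitch, y, x, yaw; column 1 is pitch.
Long rows with sensor=sn010, axis=pitch: min(91.86, 42.74, 9.97) = 9.97.

9.97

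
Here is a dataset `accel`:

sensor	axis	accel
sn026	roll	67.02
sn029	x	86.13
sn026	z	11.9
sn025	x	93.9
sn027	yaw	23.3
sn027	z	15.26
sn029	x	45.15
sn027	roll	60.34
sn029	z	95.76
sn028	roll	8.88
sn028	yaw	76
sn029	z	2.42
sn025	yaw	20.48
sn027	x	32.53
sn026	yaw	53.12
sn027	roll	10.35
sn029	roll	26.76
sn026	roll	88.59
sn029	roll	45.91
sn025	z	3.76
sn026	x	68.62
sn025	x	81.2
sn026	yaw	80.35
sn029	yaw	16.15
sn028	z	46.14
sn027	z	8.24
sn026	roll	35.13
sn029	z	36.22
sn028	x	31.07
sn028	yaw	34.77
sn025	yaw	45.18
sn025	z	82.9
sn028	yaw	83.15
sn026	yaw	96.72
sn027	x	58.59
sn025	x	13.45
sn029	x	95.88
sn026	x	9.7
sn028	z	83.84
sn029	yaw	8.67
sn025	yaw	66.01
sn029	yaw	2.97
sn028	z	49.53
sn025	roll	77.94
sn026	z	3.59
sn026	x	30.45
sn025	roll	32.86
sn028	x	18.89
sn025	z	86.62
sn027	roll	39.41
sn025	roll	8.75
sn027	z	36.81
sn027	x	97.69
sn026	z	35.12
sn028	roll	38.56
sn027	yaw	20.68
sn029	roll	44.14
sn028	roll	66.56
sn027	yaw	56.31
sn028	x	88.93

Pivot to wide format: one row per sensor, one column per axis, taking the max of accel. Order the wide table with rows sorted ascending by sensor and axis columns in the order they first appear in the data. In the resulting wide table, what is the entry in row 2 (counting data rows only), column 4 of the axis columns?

With rows sorted ascending by sensor, row 2 is sensor=sn026. axis columns in first-appearance order: roll, x, z, yaw; column 4 is yaw.
Long rows with sensor=sn026, axis=yaw: max(53.12, 80.35, 96.72) = 96.72.

96.72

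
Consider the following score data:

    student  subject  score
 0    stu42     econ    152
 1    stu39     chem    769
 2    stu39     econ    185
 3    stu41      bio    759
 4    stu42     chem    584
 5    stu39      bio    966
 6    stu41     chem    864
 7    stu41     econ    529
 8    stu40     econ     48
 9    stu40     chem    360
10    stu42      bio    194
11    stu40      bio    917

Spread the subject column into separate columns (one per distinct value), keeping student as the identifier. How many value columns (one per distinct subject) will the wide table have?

3

3 distinct subject values: bio, econ, chem.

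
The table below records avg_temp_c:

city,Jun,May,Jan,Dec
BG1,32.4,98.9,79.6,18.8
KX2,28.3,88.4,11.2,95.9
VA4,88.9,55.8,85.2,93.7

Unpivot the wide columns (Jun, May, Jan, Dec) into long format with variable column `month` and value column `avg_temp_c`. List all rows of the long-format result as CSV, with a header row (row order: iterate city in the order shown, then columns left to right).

city,month,avg_temp_c
BG1,Jun,32.4
BG1,May,98.9
BG1,Jan,79.6
BG1,Dec,18.8
KX2,Jun,28.3
KX2,May,88.4
KX2,Jan,11.2
KX2,Dec,95.9
VA4,Jun,88.9
VA4,May,55.8
VA4,Jan,85.2
VA4,Dec,93.7

Each (city, column) pair becomes one row: 3 × 4 = 12 rows.
For example, (BG1, Jun) → avg_temp_c=32.4.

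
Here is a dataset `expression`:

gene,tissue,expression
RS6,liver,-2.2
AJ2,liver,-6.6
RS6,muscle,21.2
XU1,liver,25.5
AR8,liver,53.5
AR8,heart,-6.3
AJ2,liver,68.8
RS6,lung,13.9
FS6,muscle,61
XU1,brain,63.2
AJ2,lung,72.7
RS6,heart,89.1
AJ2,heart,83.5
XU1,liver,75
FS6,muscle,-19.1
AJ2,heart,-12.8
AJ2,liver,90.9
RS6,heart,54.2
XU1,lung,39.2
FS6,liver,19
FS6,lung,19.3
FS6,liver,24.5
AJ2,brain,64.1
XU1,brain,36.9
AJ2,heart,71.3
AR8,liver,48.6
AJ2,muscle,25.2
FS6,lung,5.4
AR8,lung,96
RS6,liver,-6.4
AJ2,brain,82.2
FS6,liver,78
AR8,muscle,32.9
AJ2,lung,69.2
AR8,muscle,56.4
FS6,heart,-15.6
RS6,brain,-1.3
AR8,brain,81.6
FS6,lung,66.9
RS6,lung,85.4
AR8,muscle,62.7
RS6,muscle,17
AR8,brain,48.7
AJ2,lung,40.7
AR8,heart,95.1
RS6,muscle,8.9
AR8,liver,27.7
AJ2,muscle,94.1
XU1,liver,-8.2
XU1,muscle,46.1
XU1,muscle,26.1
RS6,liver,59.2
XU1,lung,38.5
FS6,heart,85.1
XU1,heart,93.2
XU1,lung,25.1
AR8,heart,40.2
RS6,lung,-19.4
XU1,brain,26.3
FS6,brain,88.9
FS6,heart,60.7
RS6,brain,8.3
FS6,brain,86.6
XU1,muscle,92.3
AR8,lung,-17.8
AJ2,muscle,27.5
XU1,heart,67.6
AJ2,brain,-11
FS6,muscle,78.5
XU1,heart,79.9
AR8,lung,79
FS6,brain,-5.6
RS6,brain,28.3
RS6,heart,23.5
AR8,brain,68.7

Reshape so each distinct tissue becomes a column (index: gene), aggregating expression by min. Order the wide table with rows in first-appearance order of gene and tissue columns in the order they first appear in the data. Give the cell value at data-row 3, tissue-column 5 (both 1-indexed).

With rows in first-appearance order of gene, row 3 is gene=XU1. tissue columns in first-appearance order: liver, muscle, heart, lung, brain; column 5 is brain.
Long rows with gene=XU1, tissue=brain: min(63.2, 36.9, 26.3) = 26.3.

26.3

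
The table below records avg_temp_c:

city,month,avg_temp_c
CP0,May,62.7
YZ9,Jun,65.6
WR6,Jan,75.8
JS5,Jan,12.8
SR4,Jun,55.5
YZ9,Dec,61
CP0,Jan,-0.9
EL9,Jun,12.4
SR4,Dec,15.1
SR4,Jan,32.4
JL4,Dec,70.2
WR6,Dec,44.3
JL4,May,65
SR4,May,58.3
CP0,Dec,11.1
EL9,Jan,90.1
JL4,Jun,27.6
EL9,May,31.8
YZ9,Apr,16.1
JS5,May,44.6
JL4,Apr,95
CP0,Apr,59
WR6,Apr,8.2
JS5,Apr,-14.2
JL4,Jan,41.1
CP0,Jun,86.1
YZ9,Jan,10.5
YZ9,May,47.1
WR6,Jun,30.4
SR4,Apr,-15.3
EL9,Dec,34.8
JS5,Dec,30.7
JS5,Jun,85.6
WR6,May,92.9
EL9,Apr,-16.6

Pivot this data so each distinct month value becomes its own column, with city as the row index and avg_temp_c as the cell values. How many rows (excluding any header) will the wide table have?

7

7 distinct city values → 7 rows.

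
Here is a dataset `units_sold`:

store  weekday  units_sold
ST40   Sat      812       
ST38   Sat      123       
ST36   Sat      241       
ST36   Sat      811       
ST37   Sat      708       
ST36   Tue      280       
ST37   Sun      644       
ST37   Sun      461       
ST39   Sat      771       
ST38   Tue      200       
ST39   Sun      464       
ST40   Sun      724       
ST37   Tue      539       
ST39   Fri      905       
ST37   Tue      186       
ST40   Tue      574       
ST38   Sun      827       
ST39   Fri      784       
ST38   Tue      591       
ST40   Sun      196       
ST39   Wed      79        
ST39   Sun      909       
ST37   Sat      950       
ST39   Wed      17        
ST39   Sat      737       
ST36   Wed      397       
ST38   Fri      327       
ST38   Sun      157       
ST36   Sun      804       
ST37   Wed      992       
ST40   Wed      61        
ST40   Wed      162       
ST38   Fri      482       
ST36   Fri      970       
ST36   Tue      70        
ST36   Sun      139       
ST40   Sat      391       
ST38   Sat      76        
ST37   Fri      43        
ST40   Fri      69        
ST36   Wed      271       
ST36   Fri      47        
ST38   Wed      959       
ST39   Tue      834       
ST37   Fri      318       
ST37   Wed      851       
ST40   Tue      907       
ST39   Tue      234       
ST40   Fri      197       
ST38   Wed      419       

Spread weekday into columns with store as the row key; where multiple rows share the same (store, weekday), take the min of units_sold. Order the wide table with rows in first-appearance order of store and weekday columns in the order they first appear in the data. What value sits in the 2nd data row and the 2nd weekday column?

200

With rows in first-appearance order of store, row 2 is store=ST38. weekday columns in first-appearance order: Sat, Tue, Sun, Fri, Wed; column 2 is Tue.
Long rows with store=ST38, weekday=Tue: min(200, 591) = 200.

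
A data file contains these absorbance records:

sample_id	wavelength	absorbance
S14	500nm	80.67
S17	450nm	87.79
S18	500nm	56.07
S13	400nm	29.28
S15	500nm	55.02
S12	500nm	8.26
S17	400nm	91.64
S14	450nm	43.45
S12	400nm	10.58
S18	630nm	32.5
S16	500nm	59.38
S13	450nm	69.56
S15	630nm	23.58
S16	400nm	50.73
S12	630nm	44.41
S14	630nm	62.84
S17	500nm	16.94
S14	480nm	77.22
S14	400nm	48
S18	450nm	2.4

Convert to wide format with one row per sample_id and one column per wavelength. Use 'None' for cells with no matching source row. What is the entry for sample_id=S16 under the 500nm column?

The long row with sample_id=S16, wavelength=500nm has absorbance=59.38.

59.38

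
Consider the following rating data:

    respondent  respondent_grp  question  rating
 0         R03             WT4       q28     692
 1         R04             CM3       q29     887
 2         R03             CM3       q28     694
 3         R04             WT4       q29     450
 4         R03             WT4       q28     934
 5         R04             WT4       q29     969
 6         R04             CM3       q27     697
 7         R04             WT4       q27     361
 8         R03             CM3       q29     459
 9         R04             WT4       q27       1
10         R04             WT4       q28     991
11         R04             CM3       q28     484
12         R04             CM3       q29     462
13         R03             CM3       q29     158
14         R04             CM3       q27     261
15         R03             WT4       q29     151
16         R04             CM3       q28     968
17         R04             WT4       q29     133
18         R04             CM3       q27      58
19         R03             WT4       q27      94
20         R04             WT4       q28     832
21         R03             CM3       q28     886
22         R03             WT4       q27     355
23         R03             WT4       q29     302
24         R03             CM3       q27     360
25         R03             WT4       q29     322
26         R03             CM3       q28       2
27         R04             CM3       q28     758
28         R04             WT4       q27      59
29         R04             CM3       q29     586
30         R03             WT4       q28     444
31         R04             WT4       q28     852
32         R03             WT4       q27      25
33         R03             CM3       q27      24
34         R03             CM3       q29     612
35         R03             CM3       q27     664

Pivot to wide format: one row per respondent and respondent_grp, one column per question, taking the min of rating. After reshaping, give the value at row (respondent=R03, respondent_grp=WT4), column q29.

151

Rows with respondent=R03, respondent_grp=WT4 and question=q29: rating values are 151, 302, 322.
min(151, 302, 322) = 151.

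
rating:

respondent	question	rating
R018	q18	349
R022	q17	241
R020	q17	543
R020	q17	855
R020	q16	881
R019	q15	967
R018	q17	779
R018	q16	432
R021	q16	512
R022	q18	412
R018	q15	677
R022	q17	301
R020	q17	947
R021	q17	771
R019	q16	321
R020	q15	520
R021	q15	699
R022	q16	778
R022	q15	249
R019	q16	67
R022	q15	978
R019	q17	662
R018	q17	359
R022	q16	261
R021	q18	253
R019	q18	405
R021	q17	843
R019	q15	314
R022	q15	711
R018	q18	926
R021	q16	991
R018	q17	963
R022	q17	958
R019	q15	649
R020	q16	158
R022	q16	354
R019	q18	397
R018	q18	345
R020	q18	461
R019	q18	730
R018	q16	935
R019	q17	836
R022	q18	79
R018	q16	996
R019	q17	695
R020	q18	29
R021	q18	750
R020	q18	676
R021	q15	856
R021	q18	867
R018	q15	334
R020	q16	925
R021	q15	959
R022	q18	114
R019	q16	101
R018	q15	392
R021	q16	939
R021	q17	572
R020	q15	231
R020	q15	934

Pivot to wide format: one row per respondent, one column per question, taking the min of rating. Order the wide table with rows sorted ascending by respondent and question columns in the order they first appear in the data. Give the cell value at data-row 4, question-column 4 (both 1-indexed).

With rows sorted ascending by respondent, row 4 is respondent=R021. question columns in first-appearance order: q18, q17, q16, q15; column 4 is q15.
Long rows with respondent=R021, question=q15: min(699, 856, 959) = 699.

699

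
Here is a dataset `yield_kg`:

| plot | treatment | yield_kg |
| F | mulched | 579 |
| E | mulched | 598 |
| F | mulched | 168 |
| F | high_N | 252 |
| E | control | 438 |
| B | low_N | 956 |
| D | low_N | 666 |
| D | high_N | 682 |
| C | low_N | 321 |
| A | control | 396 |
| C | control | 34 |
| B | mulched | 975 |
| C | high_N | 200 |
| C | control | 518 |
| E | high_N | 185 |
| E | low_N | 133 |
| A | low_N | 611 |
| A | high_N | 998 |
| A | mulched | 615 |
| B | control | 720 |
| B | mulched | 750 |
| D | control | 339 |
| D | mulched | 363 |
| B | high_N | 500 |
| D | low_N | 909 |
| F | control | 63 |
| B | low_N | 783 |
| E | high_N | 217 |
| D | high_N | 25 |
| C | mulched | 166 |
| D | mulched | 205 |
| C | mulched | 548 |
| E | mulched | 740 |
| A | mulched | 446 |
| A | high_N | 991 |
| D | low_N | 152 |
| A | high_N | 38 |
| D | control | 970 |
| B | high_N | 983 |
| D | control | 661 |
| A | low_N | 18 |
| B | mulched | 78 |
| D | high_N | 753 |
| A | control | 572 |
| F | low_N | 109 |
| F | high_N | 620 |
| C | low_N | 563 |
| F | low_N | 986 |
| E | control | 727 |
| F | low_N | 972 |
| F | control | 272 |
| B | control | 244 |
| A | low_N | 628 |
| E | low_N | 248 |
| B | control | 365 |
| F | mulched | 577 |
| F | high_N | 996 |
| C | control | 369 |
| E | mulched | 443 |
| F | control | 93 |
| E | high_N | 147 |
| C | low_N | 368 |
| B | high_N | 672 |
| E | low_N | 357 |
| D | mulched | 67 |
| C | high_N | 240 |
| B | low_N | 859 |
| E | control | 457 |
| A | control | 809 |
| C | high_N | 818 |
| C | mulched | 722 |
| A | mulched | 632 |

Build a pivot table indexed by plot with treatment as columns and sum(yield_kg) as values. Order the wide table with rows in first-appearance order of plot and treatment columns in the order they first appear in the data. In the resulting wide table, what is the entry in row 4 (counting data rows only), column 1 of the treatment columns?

With rows in first-appearance order of plot, row 4 is plot=D. treatment columns in first-appearance order: mulched, high_N, control, low_N; column 1 is mulched.
Long rows with plot=D, treatment=mulched: 363 + 205 + 67 = 635.

635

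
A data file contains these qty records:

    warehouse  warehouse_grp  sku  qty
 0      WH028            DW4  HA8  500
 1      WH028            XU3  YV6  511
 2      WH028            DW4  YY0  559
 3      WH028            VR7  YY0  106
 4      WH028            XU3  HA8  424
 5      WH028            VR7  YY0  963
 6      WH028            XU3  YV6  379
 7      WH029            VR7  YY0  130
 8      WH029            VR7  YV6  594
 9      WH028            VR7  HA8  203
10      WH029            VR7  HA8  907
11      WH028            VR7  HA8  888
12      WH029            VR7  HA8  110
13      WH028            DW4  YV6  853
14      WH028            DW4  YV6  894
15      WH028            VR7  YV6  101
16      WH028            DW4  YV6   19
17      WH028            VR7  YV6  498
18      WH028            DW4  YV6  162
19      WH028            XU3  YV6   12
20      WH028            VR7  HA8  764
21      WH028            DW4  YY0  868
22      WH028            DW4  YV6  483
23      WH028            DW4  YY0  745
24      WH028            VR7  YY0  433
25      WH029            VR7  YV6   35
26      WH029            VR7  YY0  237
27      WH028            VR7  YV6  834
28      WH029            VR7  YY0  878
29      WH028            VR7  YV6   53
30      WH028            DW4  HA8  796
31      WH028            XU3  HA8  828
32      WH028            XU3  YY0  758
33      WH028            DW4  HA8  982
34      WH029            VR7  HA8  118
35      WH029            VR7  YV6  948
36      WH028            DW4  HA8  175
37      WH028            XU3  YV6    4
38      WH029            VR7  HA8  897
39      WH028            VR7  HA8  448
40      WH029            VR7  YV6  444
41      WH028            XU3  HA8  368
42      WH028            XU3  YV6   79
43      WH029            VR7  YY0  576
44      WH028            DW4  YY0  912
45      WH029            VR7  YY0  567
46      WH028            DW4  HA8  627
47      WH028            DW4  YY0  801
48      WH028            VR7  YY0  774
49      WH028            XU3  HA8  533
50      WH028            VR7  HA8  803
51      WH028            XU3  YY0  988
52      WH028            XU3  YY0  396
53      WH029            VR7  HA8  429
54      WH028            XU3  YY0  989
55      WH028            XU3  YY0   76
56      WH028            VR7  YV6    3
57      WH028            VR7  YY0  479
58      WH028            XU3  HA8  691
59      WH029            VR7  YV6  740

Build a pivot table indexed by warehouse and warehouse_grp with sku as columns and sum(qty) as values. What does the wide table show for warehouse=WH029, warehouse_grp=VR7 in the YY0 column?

2388

Rows with warehouse=WH029, warehouse_grp=VR7 and sku=YY0: qty values are 130, 237, 878, 576, 567.
130 + 237 + 878 + 576 + 567 = 2388.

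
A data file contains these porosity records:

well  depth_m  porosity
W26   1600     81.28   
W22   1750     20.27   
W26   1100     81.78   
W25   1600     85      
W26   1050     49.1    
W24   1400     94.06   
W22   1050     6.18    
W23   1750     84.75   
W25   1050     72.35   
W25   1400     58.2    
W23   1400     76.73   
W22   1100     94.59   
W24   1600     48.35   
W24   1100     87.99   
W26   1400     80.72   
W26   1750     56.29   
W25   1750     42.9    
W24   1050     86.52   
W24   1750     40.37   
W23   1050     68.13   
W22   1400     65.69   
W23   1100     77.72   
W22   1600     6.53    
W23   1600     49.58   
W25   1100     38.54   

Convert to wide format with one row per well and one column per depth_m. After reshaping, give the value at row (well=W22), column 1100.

Wide layout: rows indexed by well, columns are the 5 distinct depth_m values (1600, 1750, 1100, 1050, 1400).
Cell (well=W22, depth_m=1100) draws from the long row where well=W22 and depth_m=1100, which has porosity=94.59.

94.59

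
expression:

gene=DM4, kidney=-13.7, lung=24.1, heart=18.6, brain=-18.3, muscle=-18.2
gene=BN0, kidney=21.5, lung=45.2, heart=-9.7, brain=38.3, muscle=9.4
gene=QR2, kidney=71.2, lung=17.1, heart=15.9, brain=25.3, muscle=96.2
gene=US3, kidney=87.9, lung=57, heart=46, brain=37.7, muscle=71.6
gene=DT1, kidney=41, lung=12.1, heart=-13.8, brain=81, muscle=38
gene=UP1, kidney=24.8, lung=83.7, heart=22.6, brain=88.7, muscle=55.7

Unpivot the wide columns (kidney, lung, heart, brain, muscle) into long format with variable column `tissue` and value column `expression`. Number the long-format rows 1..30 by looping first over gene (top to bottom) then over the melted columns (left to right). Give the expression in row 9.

30 rows total (6 × 5). Row 9: index ⌊(9-1)/5⌋ = 1 into gene → BN0; (9-1) mod 5 = 3 into the melted columns → brain.
So row 9 is (BN0, brain, 38.3); expression = 38.3.

38.3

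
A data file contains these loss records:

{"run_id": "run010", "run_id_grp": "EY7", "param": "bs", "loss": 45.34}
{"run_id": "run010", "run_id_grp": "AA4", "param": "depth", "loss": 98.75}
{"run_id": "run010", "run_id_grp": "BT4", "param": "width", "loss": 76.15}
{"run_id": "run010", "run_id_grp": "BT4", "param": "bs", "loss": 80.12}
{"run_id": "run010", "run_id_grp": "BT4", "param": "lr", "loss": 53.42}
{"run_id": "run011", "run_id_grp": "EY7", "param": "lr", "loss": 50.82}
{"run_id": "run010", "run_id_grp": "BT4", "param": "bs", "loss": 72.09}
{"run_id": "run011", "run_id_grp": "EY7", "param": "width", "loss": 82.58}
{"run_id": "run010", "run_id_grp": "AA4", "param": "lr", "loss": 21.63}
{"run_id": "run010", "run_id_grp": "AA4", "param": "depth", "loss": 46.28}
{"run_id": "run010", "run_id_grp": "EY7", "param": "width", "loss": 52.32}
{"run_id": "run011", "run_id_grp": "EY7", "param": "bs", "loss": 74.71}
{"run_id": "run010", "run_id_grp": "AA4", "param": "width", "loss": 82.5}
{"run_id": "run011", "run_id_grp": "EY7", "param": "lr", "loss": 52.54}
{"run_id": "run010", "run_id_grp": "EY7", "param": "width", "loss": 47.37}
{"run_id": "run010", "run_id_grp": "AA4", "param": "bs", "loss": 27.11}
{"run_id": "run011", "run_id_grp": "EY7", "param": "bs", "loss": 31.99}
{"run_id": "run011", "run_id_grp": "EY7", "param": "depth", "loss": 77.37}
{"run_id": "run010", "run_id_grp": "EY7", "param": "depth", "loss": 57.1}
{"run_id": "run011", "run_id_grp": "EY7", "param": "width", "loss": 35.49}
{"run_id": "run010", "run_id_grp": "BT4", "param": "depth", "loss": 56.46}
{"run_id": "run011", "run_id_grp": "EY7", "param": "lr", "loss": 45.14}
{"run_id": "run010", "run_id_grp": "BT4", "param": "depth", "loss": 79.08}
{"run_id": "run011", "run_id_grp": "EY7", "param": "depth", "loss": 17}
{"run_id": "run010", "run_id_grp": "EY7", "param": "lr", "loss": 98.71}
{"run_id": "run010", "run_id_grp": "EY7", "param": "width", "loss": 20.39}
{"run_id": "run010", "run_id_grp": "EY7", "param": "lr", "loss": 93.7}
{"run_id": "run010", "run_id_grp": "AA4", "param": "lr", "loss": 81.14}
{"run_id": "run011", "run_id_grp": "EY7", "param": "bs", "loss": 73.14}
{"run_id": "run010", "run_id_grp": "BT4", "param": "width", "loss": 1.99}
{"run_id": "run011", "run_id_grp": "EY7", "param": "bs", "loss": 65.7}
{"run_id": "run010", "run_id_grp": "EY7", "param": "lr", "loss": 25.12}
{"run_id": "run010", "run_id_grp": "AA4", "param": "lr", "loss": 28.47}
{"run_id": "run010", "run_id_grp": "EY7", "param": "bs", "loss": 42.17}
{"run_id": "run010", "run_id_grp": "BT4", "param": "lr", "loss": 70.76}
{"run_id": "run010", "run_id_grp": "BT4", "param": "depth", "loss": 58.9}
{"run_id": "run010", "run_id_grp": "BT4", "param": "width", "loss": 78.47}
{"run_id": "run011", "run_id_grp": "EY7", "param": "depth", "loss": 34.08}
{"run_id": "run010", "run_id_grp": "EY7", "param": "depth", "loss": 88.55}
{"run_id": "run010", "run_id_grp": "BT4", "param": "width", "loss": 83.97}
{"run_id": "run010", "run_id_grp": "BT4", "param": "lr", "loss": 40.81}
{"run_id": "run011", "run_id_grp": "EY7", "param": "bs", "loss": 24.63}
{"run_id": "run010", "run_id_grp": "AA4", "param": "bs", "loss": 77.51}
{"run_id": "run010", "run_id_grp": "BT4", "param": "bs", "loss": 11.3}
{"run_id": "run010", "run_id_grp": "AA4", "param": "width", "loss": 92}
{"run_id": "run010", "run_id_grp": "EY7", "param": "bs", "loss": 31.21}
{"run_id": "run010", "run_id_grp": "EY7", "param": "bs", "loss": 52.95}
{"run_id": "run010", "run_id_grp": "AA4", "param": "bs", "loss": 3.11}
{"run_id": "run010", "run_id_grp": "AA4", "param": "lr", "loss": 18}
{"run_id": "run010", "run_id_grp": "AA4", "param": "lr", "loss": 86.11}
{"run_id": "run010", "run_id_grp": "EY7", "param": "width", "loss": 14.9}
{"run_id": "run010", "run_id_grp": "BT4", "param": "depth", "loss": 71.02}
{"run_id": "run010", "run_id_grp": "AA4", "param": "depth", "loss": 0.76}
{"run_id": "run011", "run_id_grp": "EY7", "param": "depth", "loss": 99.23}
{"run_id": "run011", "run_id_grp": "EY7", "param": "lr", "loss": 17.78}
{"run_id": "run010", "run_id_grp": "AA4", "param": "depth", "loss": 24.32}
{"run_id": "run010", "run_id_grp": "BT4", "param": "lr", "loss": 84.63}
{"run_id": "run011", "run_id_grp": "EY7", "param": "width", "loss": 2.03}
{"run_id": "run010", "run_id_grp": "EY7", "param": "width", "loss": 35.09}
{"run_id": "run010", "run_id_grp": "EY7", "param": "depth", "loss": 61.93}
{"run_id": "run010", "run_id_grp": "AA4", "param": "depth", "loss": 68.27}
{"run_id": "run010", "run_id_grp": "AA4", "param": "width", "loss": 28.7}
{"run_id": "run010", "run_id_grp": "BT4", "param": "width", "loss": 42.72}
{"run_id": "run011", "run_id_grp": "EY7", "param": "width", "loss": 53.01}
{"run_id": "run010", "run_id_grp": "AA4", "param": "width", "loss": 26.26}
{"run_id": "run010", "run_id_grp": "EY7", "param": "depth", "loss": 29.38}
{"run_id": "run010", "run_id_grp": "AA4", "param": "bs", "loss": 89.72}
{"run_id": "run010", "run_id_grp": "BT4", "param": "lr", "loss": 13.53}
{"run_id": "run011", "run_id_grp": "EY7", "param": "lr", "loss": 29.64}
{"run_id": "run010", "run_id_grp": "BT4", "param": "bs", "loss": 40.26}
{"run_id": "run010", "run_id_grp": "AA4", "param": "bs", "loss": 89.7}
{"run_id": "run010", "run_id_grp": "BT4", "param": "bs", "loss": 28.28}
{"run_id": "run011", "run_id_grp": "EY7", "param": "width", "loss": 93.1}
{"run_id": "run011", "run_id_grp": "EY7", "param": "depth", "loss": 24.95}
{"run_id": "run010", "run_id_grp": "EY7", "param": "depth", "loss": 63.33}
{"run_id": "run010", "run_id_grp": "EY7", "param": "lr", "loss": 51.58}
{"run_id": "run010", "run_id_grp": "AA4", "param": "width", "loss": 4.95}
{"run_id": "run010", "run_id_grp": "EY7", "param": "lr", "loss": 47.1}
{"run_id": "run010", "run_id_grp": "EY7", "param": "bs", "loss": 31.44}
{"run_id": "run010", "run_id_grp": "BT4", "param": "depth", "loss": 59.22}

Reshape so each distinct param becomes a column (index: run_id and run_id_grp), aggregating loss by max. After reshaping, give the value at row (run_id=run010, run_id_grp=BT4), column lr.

Rows with run_id=run010, run_id_grp=BT4 and param=lr: loss values are 53.42, 70.76, 40.81, 84.63, 13.53.
max(53.42, 70.76, 40.81, 84.63, 13.53) = 84.63.

84.63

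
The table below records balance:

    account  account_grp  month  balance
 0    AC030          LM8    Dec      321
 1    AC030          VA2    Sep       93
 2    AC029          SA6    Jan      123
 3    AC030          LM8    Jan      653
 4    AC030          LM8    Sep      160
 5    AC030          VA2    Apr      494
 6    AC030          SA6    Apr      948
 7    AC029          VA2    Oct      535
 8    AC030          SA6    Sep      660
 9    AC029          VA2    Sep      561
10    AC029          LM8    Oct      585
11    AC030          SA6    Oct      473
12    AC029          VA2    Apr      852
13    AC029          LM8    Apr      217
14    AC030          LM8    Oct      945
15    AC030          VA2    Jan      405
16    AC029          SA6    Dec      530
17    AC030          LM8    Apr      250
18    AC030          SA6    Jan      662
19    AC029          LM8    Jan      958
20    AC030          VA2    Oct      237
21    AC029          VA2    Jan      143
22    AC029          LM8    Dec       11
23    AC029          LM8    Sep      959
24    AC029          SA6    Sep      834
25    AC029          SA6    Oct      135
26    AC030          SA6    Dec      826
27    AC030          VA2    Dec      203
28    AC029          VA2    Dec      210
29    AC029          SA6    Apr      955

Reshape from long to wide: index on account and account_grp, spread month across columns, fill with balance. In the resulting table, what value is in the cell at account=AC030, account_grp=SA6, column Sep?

Wide layout: rows indexed by account and account_grp, columns are the 5 distinct month values (Dec, Sep, Jan, Apr, Oct).
Cell (account=AC030, account_grp=SA6, month=Sep) draws from the long row where account=AC030, account_grp=SA6 and month=Sep, which has balance=660.

660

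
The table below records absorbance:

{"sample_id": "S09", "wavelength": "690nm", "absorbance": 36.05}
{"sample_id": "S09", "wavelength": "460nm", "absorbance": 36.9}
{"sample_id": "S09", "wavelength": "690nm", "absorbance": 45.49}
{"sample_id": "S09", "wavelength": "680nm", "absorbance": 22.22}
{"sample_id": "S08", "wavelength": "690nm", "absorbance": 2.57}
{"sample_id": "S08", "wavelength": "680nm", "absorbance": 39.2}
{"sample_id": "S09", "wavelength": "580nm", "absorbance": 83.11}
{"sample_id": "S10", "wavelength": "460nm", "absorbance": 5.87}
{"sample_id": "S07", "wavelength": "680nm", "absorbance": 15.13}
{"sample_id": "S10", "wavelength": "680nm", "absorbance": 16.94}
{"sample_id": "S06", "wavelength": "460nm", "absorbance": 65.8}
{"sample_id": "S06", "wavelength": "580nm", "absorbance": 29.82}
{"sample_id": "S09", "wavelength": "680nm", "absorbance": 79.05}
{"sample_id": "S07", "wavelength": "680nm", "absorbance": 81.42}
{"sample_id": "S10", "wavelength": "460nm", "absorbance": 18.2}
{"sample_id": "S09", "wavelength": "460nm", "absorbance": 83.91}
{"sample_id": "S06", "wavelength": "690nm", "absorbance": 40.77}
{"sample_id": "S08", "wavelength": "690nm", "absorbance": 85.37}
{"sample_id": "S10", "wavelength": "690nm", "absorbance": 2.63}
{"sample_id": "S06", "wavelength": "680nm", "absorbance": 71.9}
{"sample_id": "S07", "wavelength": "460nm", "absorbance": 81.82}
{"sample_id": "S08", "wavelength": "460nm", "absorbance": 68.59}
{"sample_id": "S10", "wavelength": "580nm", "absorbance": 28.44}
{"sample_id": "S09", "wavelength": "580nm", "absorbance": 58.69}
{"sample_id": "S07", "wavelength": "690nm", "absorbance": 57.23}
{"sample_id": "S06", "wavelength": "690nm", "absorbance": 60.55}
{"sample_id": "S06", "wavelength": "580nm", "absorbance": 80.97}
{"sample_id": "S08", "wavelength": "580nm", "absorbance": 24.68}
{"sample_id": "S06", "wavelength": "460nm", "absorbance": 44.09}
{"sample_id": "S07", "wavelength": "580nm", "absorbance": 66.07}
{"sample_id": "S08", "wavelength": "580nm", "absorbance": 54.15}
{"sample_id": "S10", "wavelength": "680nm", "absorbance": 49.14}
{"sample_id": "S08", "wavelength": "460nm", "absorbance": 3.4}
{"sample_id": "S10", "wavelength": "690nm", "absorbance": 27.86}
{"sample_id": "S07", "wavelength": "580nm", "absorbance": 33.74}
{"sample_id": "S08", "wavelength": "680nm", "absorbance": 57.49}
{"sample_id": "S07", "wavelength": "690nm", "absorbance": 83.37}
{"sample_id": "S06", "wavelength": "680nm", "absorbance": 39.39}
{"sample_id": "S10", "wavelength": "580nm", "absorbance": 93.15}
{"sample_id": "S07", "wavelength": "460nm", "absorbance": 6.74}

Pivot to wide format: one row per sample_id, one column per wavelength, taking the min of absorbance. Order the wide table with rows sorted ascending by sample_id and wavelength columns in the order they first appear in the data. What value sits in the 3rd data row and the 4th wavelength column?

With rows sorted ascending by sample_id, row 3 is sample_id=S08. wavelength columns in first-appearance order: 690nm, 460nm, 680nm, 580nm; column 4 is 580nm.
Long rows with sample_id=S08, wavelength=580nm: min(24.68, 54.15) = 24.68.

24.68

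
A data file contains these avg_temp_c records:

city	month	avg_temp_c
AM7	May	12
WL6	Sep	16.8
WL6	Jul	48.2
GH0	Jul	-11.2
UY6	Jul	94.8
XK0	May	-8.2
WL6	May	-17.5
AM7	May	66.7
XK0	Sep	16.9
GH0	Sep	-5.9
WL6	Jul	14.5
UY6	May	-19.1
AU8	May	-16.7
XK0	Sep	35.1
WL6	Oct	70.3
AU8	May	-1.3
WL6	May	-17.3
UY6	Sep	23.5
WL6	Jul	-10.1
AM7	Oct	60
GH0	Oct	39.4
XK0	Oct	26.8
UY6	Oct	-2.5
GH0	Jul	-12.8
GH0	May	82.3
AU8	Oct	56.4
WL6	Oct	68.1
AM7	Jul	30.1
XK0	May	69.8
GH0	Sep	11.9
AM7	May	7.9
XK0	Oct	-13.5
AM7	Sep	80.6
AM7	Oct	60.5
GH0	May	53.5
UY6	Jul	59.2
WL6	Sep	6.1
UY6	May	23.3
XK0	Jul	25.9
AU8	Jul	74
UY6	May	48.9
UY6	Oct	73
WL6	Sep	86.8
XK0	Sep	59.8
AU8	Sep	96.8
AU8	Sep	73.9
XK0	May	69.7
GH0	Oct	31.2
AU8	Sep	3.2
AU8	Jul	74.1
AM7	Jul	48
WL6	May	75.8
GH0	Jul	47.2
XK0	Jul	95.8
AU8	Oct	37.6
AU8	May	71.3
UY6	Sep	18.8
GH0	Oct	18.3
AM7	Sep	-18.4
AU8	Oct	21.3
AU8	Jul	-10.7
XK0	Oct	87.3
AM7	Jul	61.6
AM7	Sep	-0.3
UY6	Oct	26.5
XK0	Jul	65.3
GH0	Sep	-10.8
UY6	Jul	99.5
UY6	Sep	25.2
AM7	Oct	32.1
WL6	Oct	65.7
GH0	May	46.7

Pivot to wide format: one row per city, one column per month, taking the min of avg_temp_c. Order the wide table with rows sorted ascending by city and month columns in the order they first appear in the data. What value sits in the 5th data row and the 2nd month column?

With rows sorted ascending by city, row 5 is city=WL6. month columns in first-appearance order: May, Sep, Jul, Oct; column 2 is Sep.
Long rows with city=WL6, month=Sep: min(16.8, 6.1, 86.8) = 6.1.

6.1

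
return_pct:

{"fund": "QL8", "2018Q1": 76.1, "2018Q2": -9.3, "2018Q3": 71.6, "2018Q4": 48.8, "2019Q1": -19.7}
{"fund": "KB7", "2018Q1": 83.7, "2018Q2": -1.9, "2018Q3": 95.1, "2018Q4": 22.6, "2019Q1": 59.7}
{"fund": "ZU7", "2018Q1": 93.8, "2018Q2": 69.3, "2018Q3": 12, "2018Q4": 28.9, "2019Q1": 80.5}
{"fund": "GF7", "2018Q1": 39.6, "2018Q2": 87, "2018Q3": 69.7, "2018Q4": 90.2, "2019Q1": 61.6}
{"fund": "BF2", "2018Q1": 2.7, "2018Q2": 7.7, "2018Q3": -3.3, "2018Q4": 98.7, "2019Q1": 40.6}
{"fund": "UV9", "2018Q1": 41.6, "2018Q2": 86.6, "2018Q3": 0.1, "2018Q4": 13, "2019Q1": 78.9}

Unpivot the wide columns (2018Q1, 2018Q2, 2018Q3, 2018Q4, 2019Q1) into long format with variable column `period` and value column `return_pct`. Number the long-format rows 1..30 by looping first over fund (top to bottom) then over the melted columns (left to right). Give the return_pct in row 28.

0.1

30 rows total (6 × 5). Row 28: index ⌊(28-1)/5⌋ = 5 into fund → UV9; (28-1) mod 5 = 2 into the melted columns → 2018Q3.
So row 28 is (UV9, 2018Q3, 0.1); return_pct = 0.1.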